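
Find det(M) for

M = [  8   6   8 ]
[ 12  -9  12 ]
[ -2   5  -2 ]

Expand along column 1:
  + 8 · |-9 12; 5 -2| = 8·(18 − 60) = -336
  − 12 · |6 8; 5 -2| = −12·(-12 − 40) = 624
  + (-2) · |6 8; -9 12| = (-2)·(72 − (-72)) = -288
Sum: (-336) + (624) + (-288) = 0

det(M) = 0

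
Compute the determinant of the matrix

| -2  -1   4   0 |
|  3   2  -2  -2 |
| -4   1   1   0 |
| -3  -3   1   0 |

Expand along column 4 (it has 3 zeros):
  + (-2) · M_24   where M_24 = det([-2 -1 4; -4 1 1; -3 -3 1]) = 51
det = (+1)·(-2)·(51) = -102

-102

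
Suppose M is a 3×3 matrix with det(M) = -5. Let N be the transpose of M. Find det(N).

det(Mᵀ) = det(M).
det(N) = (1)·(-5) = -5

The determinant is -5.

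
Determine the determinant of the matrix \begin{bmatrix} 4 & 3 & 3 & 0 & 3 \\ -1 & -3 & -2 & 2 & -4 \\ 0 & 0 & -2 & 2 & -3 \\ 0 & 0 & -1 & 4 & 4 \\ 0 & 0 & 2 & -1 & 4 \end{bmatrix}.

The matrix is block upper-triangular with a 2×2 block and a 3×3 block on the diagonal, so its determinant equals the product of the determinants of the diagonal blocks.
det of the 2×2 block = -9
det of the 3×3 block = 5
det = (-9)·(5) = -45

-45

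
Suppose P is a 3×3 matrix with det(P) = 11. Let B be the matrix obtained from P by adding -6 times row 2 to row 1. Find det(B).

det(B) = 11

Adding a multiple of one row to another leaves the determinant unchanged.
det(B) = (1)·(11) = 11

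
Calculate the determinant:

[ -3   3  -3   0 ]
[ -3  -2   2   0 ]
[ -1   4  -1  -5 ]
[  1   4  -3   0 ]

Expand along column 4 (it has 3 zeros):
  − (-5) · M_34   where M_34 = det([-3 3 -3; -3 -2 2; 1 4 -3]) = 15
det = (-1)·(-5)·(15) = 75

75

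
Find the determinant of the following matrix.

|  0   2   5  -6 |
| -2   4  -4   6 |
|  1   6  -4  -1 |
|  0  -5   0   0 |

Expand along row 4 (it has 3 zeros):
  + (-5) · M_42   where M_42 = det([0 5 -6; -2 -4 6; 1 -4 -1]) = -52
det = (+1)·(-5)·(-52) = 260

260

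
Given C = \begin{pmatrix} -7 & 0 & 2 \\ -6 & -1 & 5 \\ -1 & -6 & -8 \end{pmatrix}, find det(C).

Expand along row 1:
  + (-7) · |-1 5; -6 -8| = (-7)·(8 − (-30)) = -266
  + 2 · |-6 -1; -1 -6| = 2·(36 − 1) = 70
Sum: (-266) + (70) = -196

|C| = -196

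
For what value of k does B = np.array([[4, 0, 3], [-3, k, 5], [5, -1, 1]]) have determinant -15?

Expanding along the row containing k, det(B) is linear in k: det(B) = (-11)·k + (29).
Set (-11)·k + (29) = -15  ⇒  (-11)·k = -44  ⇒  k = 4.

k = 4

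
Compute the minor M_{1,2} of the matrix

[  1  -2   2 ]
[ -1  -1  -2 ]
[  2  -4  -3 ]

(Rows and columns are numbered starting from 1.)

7

Delete row 1 and column 2; the remaining 2×2 submatrix is [-1 -2; 2 -3].
Its determinant is (-1)·(-3) − (-2)·2 = 7.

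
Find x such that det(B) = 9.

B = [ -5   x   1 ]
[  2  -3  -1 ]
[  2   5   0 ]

x = -9

Expanding along the row containing x, det(B) is linear in x: det(B) = (-2)·x + (-9).
Set (-2)·x + (-9) = 9  ⇒  (-2)·x = 18  ⇒  x = -9.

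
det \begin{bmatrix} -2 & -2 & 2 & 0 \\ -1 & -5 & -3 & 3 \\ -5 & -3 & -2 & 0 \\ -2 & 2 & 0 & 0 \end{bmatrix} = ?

-144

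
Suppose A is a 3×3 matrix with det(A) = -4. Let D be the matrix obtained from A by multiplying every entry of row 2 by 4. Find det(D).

Scaling one row by 4 multiplies the determinant by 4.
det(D) = (4)·(-4) = -16

|D| = -16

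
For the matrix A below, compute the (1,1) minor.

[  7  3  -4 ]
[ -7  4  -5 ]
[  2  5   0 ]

25

Delete row 1 and column 1; the remaining 2×2 submatrix is [4 -5; 5 0].
Its determinant is 4·0 − (-5)·5 = 25.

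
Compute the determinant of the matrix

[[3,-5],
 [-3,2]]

-9

det = 3·2 − (-5)·(-3) = 6 − 15 = -9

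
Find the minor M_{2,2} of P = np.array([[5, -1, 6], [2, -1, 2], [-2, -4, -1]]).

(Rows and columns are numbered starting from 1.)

7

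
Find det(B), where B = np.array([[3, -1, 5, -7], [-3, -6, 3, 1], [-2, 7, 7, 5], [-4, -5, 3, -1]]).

1550

Expand along row 1:
  + (3) · M_11   where M_11 = det([-6 3 1; 7 7 5; -5 3 -1]) = 134
  − (-1) · M_12   where M_12 = det([-3 3 1; -2 7 5; -4 3 -1]) = 22
  + (5) · M_13   where M_13 = det([-3 -6 1; -2 7 5; -4 -5 -1]) = 116
  − (-7) · M_14   where M_14 = det([-3 -6 3; -2 7 7; -4 -5 3]) = 78
det = (+1)·(3)·(134) + (-1)·(-1)·(22) + (+1)·(5)·(116) + (-1)·(-7)·(78) = 1550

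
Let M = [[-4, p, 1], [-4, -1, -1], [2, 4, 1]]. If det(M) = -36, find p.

-5

Expanding along the column containing p, det(M) is linear in p: det(M) = (2)·p + (-26).
Set (2)·p + (-26) = -36  ⇒  (2)·p = -10  ⇒  p = -5.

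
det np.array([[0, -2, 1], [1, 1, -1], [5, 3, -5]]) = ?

Expand along row 1:
  − (-2) · |1 -1; 5 -5| = −(-2)·(-5 − (-5)) = 0
  + 1 · |1 1; 5 3| = 1·(3 − 5) = -2
Sum: (0) + (-2) = -2

-2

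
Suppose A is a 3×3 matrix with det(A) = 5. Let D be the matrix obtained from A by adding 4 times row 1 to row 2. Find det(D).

Adding a multiple of one row to another leaves the determinant unchanged.
det(D) = (1)·(5) = 5

5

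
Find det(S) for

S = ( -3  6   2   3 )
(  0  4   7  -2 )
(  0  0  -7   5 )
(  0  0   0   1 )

det(S) = 84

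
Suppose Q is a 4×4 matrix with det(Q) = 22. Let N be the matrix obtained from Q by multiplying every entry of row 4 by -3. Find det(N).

-66

Scaling one row by -3 multiplies the determinant by -3.
det(N) = (-3)·(22) = -66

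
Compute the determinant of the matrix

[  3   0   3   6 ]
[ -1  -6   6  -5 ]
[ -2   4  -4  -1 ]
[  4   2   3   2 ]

360

Expand along row 1 (it has 1 zero):
  + (3) · M_11   where M_11 = det([-6 6 -5; 4 -4 -1; 2 3 2]) = -130
  + (3) · M_13   where M_13 = det([-1 -6 -5; -2 4 -1; 4 2 2]) = 90
  − (6) · M_14   where M_14 = det([-1 -6 6; -2 4 -4; 4 2 3]) = -80
det = (+1)·(3)·(-130) + (+1)·(3)·(90) + (-1)·(6)·(-80) = 360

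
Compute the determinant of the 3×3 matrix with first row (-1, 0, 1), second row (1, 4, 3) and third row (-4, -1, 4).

-4

Expand along column 2:
  + 4 · |-1 1; -4 4| = 4·(-4 − (-4)) = 0
  − (-1) · |-1 1; 1 3| = −(-1)·(-3 − 1) = -4
Sum: (0) + (-4) = -4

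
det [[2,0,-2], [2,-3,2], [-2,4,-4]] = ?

The determinant is 4.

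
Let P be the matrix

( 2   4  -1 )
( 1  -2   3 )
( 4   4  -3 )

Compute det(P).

det(P) = 36

Expand along row 1:
  + 2 · |-2 3; 4 -3| = 2·(6 − 12) = -12
  − 4 · |1 3; 4 -3| = −4·(-3 − 12) = 60
  + (-1) · |1 -2; 4 4| = (-1)·(4 − (-8)) = -12
Sum: (-12) + (60) + (-12) = 36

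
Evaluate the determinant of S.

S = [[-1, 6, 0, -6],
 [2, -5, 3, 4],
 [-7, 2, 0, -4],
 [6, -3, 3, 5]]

Expand along column 3 (it has 2 zeros):
  − (3) · M_23   where M_23 = det([-1 6 -6; -7 2 -4; 6 -3 5]) = 14
  − (3) · M_43   where M_43 = det([-1 6 -6; 2 -5 4; -7 2 -4]) = 54
det = (-1)·(3)·(14) + (-1)·(3)·(54) = -204

|S| = -204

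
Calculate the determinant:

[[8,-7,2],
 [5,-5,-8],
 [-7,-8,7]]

-1089

Expand along column 1:
  + 8 · |-5 -8; -8 7| = 8·(-35 − 64) = -792
  − 5 · |-7 2; -8 7| = −5·(-49 − (-16)) = 165
  + (-7) · |-7 2; -5 -8| = (-7)·(56 − (-10)) = -462
Sum: (-792) + (165) + (-462) = -1089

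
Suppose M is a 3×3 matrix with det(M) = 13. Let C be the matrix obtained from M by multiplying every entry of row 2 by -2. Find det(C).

The determinant is -26.

Scaling one row by -2 multiplies the determinant by -2.
det(C) = (-2)·(13) = -26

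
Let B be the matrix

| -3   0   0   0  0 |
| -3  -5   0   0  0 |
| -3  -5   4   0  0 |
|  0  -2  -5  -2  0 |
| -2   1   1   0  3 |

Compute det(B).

B is lower triangular, so det(B) is the product of the diagonal entries:
det = (-3) · (-5) · (4) · (-2) · (3) = -360

det(B) = -360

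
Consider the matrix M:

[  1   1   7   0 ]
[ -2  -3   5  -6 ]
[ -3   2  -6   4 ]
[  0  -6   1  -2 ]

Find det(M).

det(M) = -802

Expand along row 1 (it has 1 zero):
  + (1) · M_11   where M_11 = det([-3 5 -6; 2 -6 4; -6 1 -2]) = 80
  − (1) · M_12   where M_12 = det([-2 5 -6; -3 -6 4; 0 1 -2]) = -28
  + (7) · M_13   where M_13 = det([-2 -3 -6; -3 2 4; 0 -6 -2]) = -130
det = (+1)·(1)·(80) + (-1)·(1)·(-28) + (+1)·(7)·(-130) = -802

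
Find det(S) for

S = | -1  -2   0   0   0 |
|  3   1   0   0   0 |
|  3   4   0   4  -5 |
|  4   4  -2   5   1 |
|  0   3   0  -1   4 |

S is block lower-triangular with a 2×2 block and a 3×3 block on the diagonal, so its determinant equals the product of the determinants of the diagonal blocks.
det of the 2×2 block = 5
det of the 3×3 block = 22
det = (5)·(22) = 110

110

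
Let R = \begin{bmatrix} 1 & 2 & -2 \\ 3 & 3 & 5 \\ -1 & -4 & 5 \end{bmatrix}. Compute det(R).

13

Expand along column 1:
  + 1 · |3 5; -4 5| = 1·(15 − (-20)) = 35
  − 3 · |2 -2; -4 5| = −3·(10 − 8) = -6
  + (-1) · |2 -2; 3 5| = (-1)·(10 − (-6)) = -16
Sum: (35) + (-6) + (-16) = 13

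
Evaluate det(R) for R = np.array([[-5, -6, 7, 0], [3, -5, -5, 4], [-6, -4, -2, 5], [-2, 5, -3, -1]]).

Expand along row 1 (it has 1 zero):
  + (-5) · M_11   where M_11 = det([-5 -5 4; -4 -2 5; 5 -3 -1]) = -102
  − (-6) · M_12   where M_12 = det([3 -5 4; -6 -2 5; -2 -3 -1]) = 187
  + (7) · M_13   where M_13 = det([3 -5 4; -6 -4 5; -2 5 -1]) = -135
det = (+1)·(-5)·(-102) + (-1)·(-6)·(187) + (+1)·(7)·(-135) = 687

The determinant is 687.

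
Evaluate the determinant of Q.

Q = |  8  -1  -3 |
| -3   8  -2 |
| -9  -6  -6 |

Expand along column 1:
  + 8 · |8 -2; -6 -6| = 8·(-48 − 12) = -480
  − (-3) · |-1 -3; -6 -6| = −(-3)·(6 − 18) = -36
  + (-9) · |-1 -3; 8 -2| = (-9)·(2 − (-24)) = -234
Sum: (-480) + (-36) + (-234) = -750

|Q| = -750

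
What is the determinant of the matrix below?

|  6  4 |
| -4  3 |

det = 6·3 − 4·(-4) = 18 − (-16) = 34

The determinant is 34.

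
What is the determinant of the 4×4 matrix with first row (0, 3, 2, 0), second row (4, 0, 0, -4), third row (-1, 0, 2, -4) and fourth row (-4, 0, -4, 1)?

312

Expand along column 2 (it has 3 zeros):
  − (3) · M_12   where M_12 = det([4 0 -4; -1 2 -4; -4 -4 1]) = -104
det = (-1)·(3)·(-104) = 312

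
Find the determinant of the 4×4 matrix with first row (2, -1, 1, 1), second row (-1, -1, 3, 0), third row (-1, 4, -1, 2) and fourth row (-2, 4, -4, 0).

Expand along column 4 (it has 2 zeros):
  − (1) · M_14   where M_14 = det([-1 -1 3; -1 4 -1; -2 4 -4]) = 26
  − (2) · M_34   where M_34 = det([2 -1 1; -1 -1 3; -2 4 -4]) = -12
det = (-1)·(1)·(26) + (-1)·(2)·(-12) = -2

-2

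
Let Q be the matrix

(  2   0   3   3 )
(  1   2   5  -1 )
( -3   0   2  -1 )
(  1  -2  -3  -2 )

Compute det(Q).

-142

Expand along column 2 (it has 2 zeros):
  + (2) · M_22   where M_22 = det([2 3 3; -3 2 -1; 1 -3 -2]) = -14
  + (-2) · M_42   where M_42 = det([2 3 3; 1 5 -1; -3 2 -1]) = 57
det = (+1)·(2)·(-14) + (+1)·(-2)·(57) = -142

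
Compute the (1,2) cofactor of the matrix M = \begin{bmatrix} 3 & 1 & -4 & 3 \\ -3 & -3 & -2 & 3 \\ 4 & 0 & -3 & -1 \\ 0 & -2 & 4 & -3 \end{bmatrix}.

Delete row 1 and column 2; the remaining 3×3 submatrix is [-3 -2 3; 4 -3 -1; 0 4 -3].
Its determinant is -15.
The cofactor carries sign (−1)^(1+2) = −1, so C_{1,2} = −(-15) = 15.

15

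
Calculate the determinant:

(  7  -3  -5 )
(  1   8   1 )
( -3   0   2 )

The determinant is 7.

Expand along row 3:
  + (-3) · |-3 -5; 8 1| = (-3)·(-3 − (-40)) = -111
  + 2 · |7 -3; 1 8| = 2·(56 − (-3)) = 118
Sum: (-111) + (118) = 7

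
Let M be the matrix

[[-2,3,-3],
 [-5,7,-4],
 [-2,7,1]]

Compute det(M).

The determinant is 32.

Expand along row 1:
  + (-2) · |7 -4; 7 1| = (-2)·(7 − (-28)) = -70
  − 3 · |-5 -4; -2 1| = −3·(-5 − 8) = 39
  + (-3) · |-5 7; -2 7| = (-3)·(-35 − (-14)) = 63
Sum: (-70) + (39) + (63) = 32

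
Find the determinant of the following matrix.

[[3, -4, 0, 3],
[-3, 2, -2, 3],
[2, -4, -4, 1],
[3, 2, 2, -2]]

328

Expand along row 1 (it has 1 zero):
  + (3) · M_11   where M_11 = det([2 -2 3; -4 -4 1; 2 2 -2]) = 24
  − (-4) · M_12   where M_12 = det([-3 -2 3; 2 -4 1; 3 2 -2]) = 16
  − (3) · M_14   where M_14 = det([-3 2 -2; 2 -4 -4; 3 2 2]) = -64
det = (+1)·(3)·(24) + (-1)·(-4)·(16) + (-1)·(3)·(-64) = 328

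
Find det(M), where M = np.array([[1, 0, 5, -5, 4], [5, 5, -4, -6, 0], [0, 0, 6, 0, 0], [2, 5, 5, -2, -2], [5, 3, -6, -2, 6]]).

-2820

Expand along row 3 (it has 4 zeros):
  + (6) · M_33   where M_33 = det([1 0 -5 4; 5 5 -6 0; 2 5 -2 -2; 5 3 -2 6]) = -470
det = (+1)·(6)·(-470) = -2820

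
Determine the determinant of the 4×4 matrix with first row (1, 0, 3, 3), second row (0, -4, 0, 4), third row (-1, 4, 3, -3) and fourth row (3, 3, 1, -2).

Expand along row 2 (it has 2 zeros):
  + (-4) · M_22   where M_22 = det([1 3 3; -1 3 -3; 3 1 -2]) = -66
  + (4) · M_24   where M_24 = det([1 0 3; -1 4 3; 3 3 1]) = -50
det = (+1)·(-4)·(-66) + (+1)·(4)·(-50) = 64

64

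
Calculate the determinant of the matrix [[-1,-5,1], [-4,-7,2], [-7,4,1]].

0

Expand along column 1:
  + (-1) · |-7 2; 4 1| = (-1)·(-7 − 8) = 15
  − (-4) · |-5 1; 4 1| = −(-4)·(-5 − 4) = -36
  + (-7) · |-5 1; -7 2| = (-7)·(-10 − (-7)) = 21
Sum: (15) + (-36) + (21) = 0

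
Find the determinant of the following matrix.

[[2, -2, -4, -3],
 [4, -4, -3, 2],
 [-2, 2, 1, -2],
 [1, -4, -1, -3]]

Expand along row 1:
  + (2) · M_11   where M_11 = det([-4 -3 2; 2 1 -2; -4 -1 -3]) = -18
  − (-2) · M_12   where M_12 = det([4 -3 2; -2 1 -2; 1 -1 -3]) = 6
  + (-4) · M_13   where M_13 = det([4 -4 2; -2 2 -2; 1 -4 -3]) = -12
  − (-3) · M_14   where M_14 = det([4 -4 -3; -2 2 1; 1 -4 -1]) = -6
det = (+1)·(2)·(-18) + (-1)·(-2)·(6) + (+1)·(-4)·(-12) + (-1)·(-3)·(-6) = 6

6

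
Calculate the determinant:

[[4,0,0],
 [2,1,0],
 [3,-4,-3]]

-12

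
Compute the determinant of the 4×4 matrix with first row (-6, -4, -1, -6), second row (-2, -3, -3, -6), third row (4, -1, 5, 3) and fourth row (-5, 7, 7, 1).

The determinant is -1239.

Expand along row 1:
  + (-6) · M_11   where M_11 = det([-3 -3 -6; -1 5 3; 7 7 1]) = 234
  − (-4) · M_12   where M_12 = det([-2 -3 -6; 4 5 3; -5 7 1]) = -229
  + (-1) · M_13   where M_13 = det([-2 -3 -6; 4 -1 3; -5 7 1]) = -37
  − (-6) · M_14   where M_14 = det([-2 -3 -3; 4 -1 5; -5 7 7]) = 174
det = (+1)·(-6)·(234) + (-1)·(-4)·(-229) + (+1)·(-1)·(-37) + (-1)·(-6)·(174) = -1239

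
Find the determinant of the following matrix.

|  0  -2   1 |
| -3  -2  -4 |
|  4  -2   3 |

28

Expand along row 1:
  − (-2) · |-3 -4; 4 3| = −(-2)·(-9 − (-16)) = 14
  + 1 · |-3 -2; 4 -2| = 1·(6 − (-8)) = 14
Sum: (14) + (14) = 28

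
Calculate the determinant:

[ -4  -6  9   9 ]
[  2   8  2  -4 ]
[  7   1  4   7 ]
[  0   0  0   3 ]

Expand along row 4 (it has 3 zeros):
  + (3) · M_44   where M_44 = det([-4 -6 9; 2 8 2; 7 1 4]) = -642
det = (+1)·(3)·(-642) = -1926

-1926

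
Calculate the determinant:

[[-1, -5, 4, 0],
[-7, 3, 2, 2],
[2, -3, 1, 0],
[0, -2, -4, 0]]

-140

Expand along column 4 (it has 3 zeros):
  + (2) · M_24   where M_24 = det([-1 -5 4; 2 -3 1; 0 -2 -4]) = -70
det = (+1)·(2)·(-70) = -140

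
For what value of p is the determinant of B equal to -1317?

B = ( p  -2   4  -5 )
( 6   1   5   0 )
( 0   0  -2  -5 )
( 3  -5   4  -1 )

p = -3

Expanding along the column containing p, det(B) is linear in p: det(B) = (147)·p + (-876).
Set (147)·p + (-876) = -1317  ⇒  (147)·p = -441  ⇒  p = -3.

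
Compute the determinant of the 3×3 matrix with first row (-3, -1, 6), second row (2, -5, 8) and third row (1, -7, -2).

-264

Expand along column 1:
  + (-3) · |-5 8; -7 -2| = (-3)·(10 − (-56)) = -198
  − 2 · |-1 6; -7 -2| = −2·(2 − (-42)) = -88
  + 1 · |-1 6; -5 8| = 1·(-8 − (-30)) = 22
Sum: (-198) + (-88) + (22) = -264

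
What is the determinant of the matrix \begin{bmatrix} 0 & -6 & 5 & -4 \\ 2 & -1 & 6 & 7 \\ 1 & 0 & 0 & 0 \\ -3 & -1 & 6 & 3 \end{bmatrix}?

Expand along row 3 (it has 3 zeros):
  + (1) · M_31   where M_31 = det([-6 5 -4; -1 6 7; -1 6 3]) = 124
det = (+1)·(1)·(124) = 124

124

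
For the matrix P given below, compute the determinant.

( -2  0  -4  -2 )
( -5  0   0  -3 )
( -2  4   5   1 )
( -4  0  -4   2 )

Expand along column 2 (it has 3 zeros):
  − (4) · M_32   where M_32 = det([-2 -4 -2; -5 0 -3; -4 -4 2]) = -104
det = (-1)·(4)·(-104) = 416

416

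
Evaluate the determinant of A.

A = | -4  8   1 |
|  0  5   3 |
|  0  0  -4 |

A is upper triangular, so det(A) is the product of the diagonal entries:
det = (-4) · (5) · (-4) = 80

|A| = 80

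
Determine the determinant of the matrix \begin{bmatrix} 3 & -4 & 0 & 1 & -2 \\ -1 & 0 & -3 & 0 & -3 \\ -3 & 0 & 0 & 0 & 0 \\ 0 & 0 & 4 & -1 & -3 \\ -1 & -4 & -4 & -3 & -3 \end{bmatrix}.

Expand along row 3 (it has 4 zeros):
  + (-3) · M_31   where M_31 = det([-4 0 1 -2; 0 -3 0 -3; 0 4 -1 -3; -4 -4 -3 -3]) = -372
det = (+1)·(-3)·(-372) = 1116

1116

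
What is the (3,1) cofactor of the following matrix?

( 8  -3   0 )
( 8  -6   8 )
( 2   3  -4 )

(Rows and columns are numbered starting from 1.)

Delete row 3 and column 1; the remaining 2×2 submatrix is [-3 0; -6 8].
Its determinant is (-3)·8 − 0·(-6) = -24.
The cofactor carries sign (−1)^(3+1) = +1, so C_{3,1} = +(-24) = -24.

The cofactor is -24.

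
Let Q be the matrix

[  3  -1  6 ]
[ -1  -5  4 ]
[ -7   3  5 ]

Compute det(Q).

Expand along column 1:
  + 3 · |-5 4; 3 5| = 3·(-25 − 12) = -111
  − (-1) · |-1 6; 3 5| = −(-1)·(-5 − 18) = -23
  + (-7) · |-1 6; -5 4| = (-7)·(-4 − (-30)) = -182
Sum: (-111) + (-23) + (-182) = -316

-316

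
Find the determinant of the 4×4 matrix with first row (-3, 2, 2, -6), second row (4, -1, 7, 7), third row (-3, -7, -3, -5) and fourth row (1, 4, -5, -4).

1446

Expand along row 1:
  + (-3) · M_11   where M_11 = det([-1 7 7; -7 -3 -5; 4 -5 -4]) = 6
  − (2) · M_12   where M_12 = det([4 7 7; -3 -3 -5; 1 -5 -4]) = -45
  + (2) · M_13   where M_13 = det([4 -1 7; -3 -7 -5; 1 4 -4]) = 174
  − (-6) · M_14   where M_14 = det([4 -1 7; -3 -7 -3; 1 4 -5]) = 171
det = (+1)·(-3)·(6) + (-1)·(2)·(-45) + (+1)·(2)·(174) + (-1)·(-6)·(171) = 1446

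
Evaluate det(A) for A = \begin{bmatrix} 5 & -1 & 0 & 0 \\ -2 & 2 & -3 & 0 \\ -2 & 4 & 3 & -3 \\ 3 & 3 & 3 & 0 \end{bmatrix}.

Expand along column 4 (it has 3 zeros):
  − (-3) · M_34   where M_34 = det([5 -1 0; -2 2 -3; 3 3 3]) = 78
det = (-1)·(-3)·(78) = 234

The determinant is 234.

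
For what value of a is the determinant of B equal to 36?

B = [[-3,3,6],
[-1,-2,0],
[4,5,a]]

Expanding along the column containing a, det(B) is linear in a: det(B) = (9)·a + (18).
Set (9)·a + (18) = 36  ⇒  (9)·a = 18  ⇒  a = 2.

2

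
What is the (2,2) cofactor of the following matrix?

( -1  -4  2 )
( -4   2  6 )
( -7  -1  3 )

Delete row 2 and column 2; the remaining 2×2 submatrix is [-1 2; -7 3].
Its determinant is (-1)·3 − 2·(-7) = 11.
The cofactor carries sign (−1)^(2+2) = +1, so C_{2,2} = +(11) = 11.

The cofactor is 11.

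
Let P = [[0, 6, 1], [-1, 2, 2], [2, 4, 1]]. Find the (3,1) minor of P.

Delete row 3 and column 1; the remaining 2×2 submatrix is [6 1; 2 2].
Its determinant is 6·2 − 1·2 = 10.

The minor is 10.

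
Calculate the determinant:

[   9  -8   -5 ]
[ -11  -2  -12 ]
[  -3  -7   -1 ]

-1293

Expand along column 1:
  + 9 · |-2 -12; -7 -1| = 9·(2 − 84) = -738
  − (-11) · |-8 -5; -7 -1| = −(-11)·(8 − 35) = -297
  + (-3) · |-8 -5; -2 -12| = (-3)·(96 − 10) = -258
Sum: (-738) + (-297) + (-258) = -1293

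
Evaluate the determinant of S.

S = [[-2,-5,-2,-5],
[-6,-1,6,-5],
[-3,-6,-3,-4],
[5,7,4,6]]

det(S) = 160

Expand along row 1:
  + (-2) · M_11   where M_11 = det([-1 6 -5; -6 -3 -4; 7 4 6]) = 65
  − (-5) · M_12   where M_12 = det([-6 6 -5; -3 -3 -4; 5 4 6]) = -15
  + (-2) · M_13   where M_13 = det([-6 -1 -5; -3 -6 -4; 5 7 6]) = 5
  − (-5) · M_14   where M_14 = det([-6 -1 6; -3 -6 -3; 5 7 4]) = 75
det = (+1)·(-2)·(65) + (-1)·(-5)·(-15) + (+1)·(-2)·(5) + (-1)·(-5)·(75) = 160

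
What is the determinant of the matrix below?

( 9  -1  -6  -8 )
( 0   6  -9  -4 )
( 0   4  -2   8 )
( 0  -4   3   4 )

Expand along column 1 (it has 3 zeros):
  + (9) · M_11   where M_11 = det([6 -9 -4; 4 -2 8; -4 3 4]) = 224
det = (+1)·(9)·(224) = 2016

2016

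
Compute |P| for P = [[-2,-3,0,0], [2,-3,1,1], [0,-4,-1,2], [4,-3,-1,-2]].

110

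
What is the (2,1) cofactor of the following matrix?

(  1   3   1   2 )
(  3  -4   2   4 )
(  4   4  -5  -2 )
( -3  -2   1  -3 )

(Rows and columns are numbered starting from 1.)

-55

Delete row 2 and column 1; the remaining 3×3 submatrix is [3 1 2; 4 -5 -2; -2 1 -3].
Its determinant is 55.
The cofactor carries sign (−1)^(2+1) = −1, so C_{2,1} = −(55) = -55.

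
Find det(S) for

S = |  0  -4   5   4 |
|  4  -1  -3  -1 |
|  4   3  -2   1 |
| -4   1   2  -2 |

The determinant is -192.

Expand along row 1 (it has 1 zero):
  − (-4) · M_12   where M_12 = det([4 -3 -1; 4 -2 1; -4 2 -2]) = -4
  + (5) · M_13   where M_13 = det([4 -1 -1; 4 3 1; -4 1 -2]) = -48
  − (4) · M_14   where M_14 = det([4 -1 -3; 4 3 -2; -4 1 2]) = -16
det = (-1)·(-4)·(-4) + (+1)·(5)·(-48) + (-1)·(4)·(-16) = -192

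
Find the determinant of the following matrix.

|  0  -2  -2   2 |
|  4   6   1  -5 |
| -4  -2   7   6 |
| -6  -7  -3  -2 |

Expand along row 1 (it has 1 zero):
  − (-2) · M_12   where M_12 = det([4 1 -5; -4 7 6; -6 -3 -2]) = -298
  + (-2) · M_13   where M_13 = det([4 6 -5; -4 -2 6; -6 -7 -2]) = -160
  − (2) · M_14   where M_14 = det([4 6 1; -4 -2 7; -6 -7 -3]) = -88
det = (-1)·(-2)·(-298) + (+1)·(-2)·(-160) + (-1)·(2)·(-88) = -100

-100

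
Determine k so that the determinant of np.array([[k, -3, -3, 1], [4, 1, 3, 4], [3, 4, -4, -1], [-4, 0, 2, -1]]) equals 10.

Expanding along the column containing k, det(M) is linear in k: det(M) = (50)·k + (-240).
Set (50)·k + (-240) = 10  ⇒  (50)·k = 250  ⇒  k = 5.

k = 5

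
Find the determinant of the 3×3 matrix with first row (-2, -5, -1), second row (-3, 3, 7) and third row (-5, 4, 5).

The determinant is 123.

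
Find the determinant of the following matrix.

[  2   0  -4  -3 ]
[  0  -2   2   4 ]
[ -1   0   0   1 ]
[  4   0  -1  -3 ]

Expand along column 2 (it has 3 zeros):
  + (-2) · M_22   where M_22 = det([2 -4 -3; -1 0 1; 4 -1 -3]) = -5
det = (+1)·(-2)·(-5) = 10

The determinant is 10.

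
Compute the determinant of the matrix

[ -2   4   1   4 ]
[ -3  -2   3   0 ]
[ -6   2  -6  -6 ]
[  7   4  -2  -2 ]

1080

Expand along row 2 (it has 1 zero):
  − (-3) · M_21   where M_21 = det([4 1 4; 2 -6 -6; 4 -2 -2]) = 60
  + (-2) · M_22   where M_22 = det([-2 1 4; -6 -6 -6; 7 -2 -2]) = 162
  − (3) · M_23   where M_23 = det([-2 4 4; -6 2 -6; 7 4 -2]) = -408
det = (-1)·(-3)·(60) + (+1)·(-2)·(162) + (-1)·(3)·(-408) = 1080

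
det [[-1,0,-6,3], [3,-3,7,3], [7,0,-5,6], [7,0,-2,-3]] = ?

The determinant is 1026.

Expand along column 2 (it has 3 zeros):
  + (-3) · M_22   where M_22 = det([-1 -6 3; 7 -5 6; 7 -2 -3]) = -342
det = (+1)·(-3)·(-342) = 1026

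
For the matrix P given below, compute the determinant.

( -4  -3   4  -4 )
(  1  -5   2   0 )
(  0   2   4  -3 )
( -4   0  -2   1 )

The determinant is 178.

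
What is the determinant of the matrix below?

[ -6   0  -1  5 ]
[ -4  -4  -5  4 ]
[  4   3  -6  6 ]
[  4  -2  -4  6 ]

Expand along row 1 (it has 1 zero):
  + (-6) · M_11   where M_11 = det([-4 -5 4; 3 -6 6; -2 -4 6]) = 102
  + (-1) · M_13   where M_13 = det([-4 -4 4; 4 3 6; 4 -2 6]) = -200
  − (5) · M_14   where M_14 = det([-4 -4 -5; 4 3 -6; 4 -2 -4]) = 228
det = (+1)·(-6)·(102) + (+1)·(-1)·(-200) + (-1)·(5)·(228) = -1552

-1552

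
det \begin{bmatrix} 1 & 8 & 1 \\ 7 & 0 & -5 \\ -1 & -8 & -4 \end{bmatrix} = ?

Expand along column 2:
  − 8 · |7 -5; -1 -4| = −8·(-28 − 5) = 264
  − (-8) · |1 1; 7 -5| = −(-8)·(-5 − 7) = -96
Sum: (264) + (-96) = 168

The determinant is 168.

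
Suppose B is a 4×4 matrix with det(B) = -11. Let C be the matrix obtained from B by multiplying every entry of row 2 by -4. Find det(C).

Scaling one row by -4 multiplies the determinant by -4.
det(C) = (-4)·(-11) = 44

det(C) = 44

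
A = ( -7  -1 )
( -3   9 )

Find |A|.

det(A) = -66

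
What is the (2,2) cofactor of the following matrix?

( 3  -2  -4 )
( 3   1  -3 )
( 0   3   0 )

The cofactor is 0.

Delete row 2 and column 2; the remaining 2×2 submatrix is [3 -4; 0 0].
Its determinant is 3·0 − (-4)·0 = 0.
The cofactor carries sign (−1)^(2+2) = +1, so C_{2,2} = +(0) = 0.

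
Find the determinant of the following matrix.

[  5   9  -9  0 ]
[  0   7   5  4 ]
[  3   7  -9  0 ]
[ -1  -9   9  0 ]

-288

Expand along column 4 (it has 3 zeros):
  + (4) · M_24   where M_24 = det([5 9 -9; 3 7 -9; -1 -9 9]) = -72
det = (+1)·(4)·(-72) = -288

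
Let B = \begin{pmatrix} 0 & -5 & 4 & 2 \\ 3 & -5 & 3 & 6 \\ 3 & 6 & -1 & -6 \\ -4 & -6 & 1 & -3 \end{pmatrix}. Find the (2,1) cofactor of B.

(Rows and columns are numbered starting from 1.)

-171

Delete row 2 and column 1; the remaining 3×3 submatrix is [-5 4 2; 6 -1 -6; -6 1 -3].
Its determinant is 171.
The cofactor carries sign (−1)^(2+1) = −1, so C_{2,1} = −(171) = -171.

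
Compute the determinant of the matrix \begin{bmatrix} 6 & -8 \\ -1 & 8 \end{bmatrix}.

40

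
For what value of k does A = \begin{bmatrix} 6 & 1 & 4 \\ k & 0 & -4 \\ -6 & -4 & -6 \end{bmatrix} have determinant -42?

Expanding along the column containing k, det(A) is linear in k: det(A) = (-10)·k + (-72).
Set (-10)·k + (-72) = -42  ⇒  (-10)·k = 30  ⇒  k = -3.

-3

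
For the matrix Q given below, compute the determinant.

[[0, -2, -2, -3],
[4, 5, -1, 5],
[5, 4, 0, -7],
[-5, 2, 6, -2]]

det(Q) = -504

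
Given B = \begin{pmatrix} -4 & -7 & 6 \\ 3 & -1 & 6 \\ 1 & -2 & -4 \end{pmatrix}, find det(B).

Expand along column 1:
  + (-4) · |-1 6; -2 -4| = (-4)·(4 − (-12)) = -64
  − 3 · |-7 6; -2 -4| = −3·(28 − (-12)) = -120
  + 1 · |-7 6; -1 6| = 1·(-42 − (-6)) = -36
Sum: (-64) + (-120) + (-36) = -220

-220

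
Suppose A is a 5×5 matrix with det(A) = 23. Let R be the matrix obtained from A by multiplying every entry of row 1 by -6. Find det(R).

The determinant is -138.

Scaling one row by -6 multiplies the determinant by -6.
det(R) = (-6)·(23) = -138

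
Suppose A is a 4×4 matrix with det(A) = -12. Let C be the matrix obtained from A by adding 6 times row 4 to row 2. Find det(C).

Adding a multiple of one row to another leaves the determinant unchanged.
det(C) = (1)·(-12) = -12

det(C) = -12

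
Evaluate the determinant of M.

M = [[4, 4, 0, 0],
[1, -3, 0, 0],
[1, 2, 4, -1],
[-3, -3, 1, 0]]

-16

M is block lower-triangular with a 2×2 block and a 2×2 block on the diagonal, so its determinant equals the product of the determinants of the diagonal blocks.
det of the 2×2 block = -16
det of the 2×2 block = 1
det = (-16)·(1) = -16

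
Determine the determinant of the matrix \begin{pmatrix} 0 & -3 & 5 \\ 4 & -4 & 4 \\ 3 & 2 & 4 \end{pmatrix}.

112

Expand along column 1:
  − 4 · |-3 5; 2 4| = −4·(-12 − 10) = 88
  + 3 · |-3 5; -4 4| = 3·(-12 − (-20)) = 24
Sum: (88) + (24) = 112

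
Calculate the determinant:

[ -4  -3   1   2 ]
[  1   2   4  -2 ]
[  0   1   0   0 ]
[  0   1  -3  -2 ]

Expand along row 3 (it has 3 zeros):
  − (1) · M_32   where M_32 = det([-4 1 2; 1 4 -2; 0 -3 -2]) = 52
det = (-1)·(1)·(52) = -52

-52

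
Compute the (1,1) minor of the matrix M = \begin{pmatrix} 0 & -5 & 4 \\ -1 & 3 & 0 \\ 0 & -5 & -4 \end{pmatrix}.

-12

Delete row 1 and column 1; the remaining 2×2 submatrix is [3 0; -5 -4].
Its determinant is 3·(-4) − 0·(-5) = -12.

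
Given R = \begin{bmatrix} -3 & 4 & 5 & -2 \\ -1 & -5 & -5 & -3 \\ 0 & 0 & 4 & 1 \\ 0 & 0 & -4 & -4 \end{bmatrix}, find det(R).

R is block upper-triangular with a 2×2 block and a 2×2 block on the diagonal, so its determinant equals the product of the determinants of the diagonal blocks.
det of the 2×2 block = 19
det of the 2×2 block = -12
det = (19)·(-12) = -228

-228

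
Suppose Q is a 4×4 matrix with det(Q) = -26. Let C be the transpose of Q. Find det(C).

The determinant is -26.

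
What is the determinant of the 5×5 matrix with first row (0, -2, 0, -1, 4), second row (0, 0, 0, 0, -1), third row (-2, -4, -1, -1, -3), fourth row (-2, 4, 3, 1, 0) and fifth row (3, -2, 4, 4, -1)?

Expand along row 2 (it has 4 zeros):
  − (-1) · M_25   where M_25 = det([0 -2 0 -1; -2 -4 -1 -1; -2 4 3 1; 3 -2 4 4]) = -124
det = (-1)·(-1)·(-124) = -124

-124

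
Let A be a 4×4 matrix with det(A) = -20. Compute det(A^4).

The determinant is 160000.

det(A^4) = (det A)^4 = (-20)^4 = 160000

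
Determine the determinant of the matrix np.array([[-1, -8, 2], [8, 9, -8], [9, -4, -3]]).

217

Expand along column 1:
  + (-1) · |9 -8; -4 -3| = (-1)·(-27 − 32) = 59
  − 8 · |-8 2; -4 -3| = −8·(24 − (-8)) = -256
  + 9 · |-8 2; 9 -8| = 9·(64 − 18) = 414
Sum: (59) + (-256) + (414) = 217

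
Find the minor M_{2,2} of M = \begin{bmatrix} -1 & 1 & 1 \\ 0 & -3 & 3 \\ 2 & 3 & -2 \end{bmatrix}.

Delete row 2 and column 2; the remaining 2×2 submatrix is [-1 1; 2 -2].
Its determinant is (-1)·(-2) − 1·2 = 0.

0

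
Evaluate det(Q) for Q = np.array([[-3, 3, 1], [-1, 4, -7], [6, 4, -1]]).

det(Q) = -229

Expand along column 1:
  + (-3) · |4 -7; 4 -1| = (-3)·(-4 − (-28)) = -72
  − (-1) · |3 1; 4 -1| = −(-1)·(-3 − 4) = -7
  + 6 · |3 1; 4 -7| = 6·(-21 − 4) = -150
Sum: (-72) + (-7) + (-150) = -229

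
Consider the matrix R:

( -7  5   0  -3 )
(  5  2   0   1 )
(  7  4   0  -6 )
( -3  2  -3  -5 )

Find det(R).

837

Expand along column 3 (it has 3 zeros):
  − (-3) · M_43   where M_43 = det([-7 5 -3; 5 2 1; 7 4 -6]) = 279
det = (-1)·(-3)·(279) = 837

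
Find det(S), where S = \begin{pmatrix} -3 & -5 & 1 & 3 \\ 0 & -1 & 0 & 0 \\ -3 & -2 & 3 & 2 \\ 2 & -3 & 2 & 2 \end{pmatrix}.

|S| = 32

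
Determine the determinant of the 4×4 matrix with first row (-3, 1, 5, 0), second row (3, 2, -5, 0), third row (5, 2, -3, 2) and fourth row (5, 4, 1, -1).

216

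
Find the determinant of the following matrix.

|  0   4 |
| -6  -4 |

24

det = 0·(-4) − 4·(-6) = 0 − (-24) = 24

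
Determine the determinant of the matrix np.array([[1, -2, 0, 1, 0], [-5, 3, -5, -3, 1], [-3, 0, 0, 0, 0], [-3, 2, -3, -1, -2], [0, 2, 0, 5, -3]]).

Expand along row 3 (it has 4 zeros):
  + (-3) · M_31   where M_31 = det([-2 0 1 0; 3 -5 -3 1; 2 -3 -1 -2; 2 0 5 -3]) = 129
det = (+1)·(-3)·(129) = -387

The determinant is -387.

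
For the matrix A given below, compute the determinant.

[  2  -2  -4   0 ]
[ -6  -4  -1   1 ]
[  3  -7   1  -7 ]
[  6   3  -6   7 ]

The determinant is -1084.

Expand along row 1 (it has 1 zero):
  + (2) · M_11   where M_11 = det([-4 -1 1; -7 1 -7; 3 -6 7]) = 151
  − (-2) · M_12   where M_12 = det([-6 -1 1; 3 1 -7; 6 -6 7]) = 249
  + (-4) · M_13   where M_13 = det([-6 -4 1; 3 -7 -7; 6 3 7]) = 471
det = (+1)·(2)·(151) + (-1)·(-2)·(249) + (+1)·(-4)·(471) = -1084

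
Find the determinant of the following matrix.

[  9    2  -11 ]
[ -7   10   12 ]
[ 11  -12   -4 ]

Expand along row 1:
  + 9 · |10 12; -12 -4| = 9·(-40 − (-144)) = 936
  − 2 · |-7 12; 11 -4| = −2·(28 − 132) = 208
  + (-11) · |-7 10; 11 -12| = (-11)·(84 − 110) = 286
Sum: (936) + (208) + (286) = 1430

The determinant is 1430.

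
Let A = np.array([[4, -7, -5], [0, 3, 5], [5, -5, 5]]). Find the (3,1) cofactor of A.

Delete row 3 and column 1; the remaining 2×2 submatrix is [-7 -5; 3 5].
Its determinant is (-7)·5 − (-5)·3 = -20.
The cofactor carries sign (−1)^(3+1) = +1, so C_{3,1} = +(-20) = -20.

-20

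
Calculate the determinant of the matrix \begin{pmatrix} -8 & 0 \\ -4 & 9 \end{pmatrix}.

det = (-8)·9 − 0·(-4) = -72 − 0 = -72

-72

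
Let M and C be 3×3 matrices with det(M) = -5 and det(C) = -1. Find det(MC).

5

det(MC) = det(M)·det(C) = (-5)·(-1) = 5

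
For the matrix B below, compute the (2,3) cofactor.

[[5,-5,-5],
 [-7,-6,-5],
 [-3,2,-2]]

The cofactor is 5.

Delete row 2 and column 3; the remaining 2×2 submatrix is [5 -5; -3 2].
Its determinant is 5·2 − (-5)·(-3) = -5.
The cofactor carries sign (−1)^(2+3) = −1, so C_{2,3} = −(-5) = 5.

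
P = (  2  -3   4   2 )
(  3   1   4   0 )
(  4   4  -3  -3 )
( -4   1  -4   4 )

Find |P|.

|P| = -390

Expand along row 2 (it has 1 zero):
  − (3) · M_21   where M_21 = det([-3 4 2; 4 -3 -3; 1 -4 4]) = -30
  + (1) · M_22   where M_22 = det([2 4 2; 4 -3 -3; -4 -4 4]) = -120
  − (4) · M_23   where M_23 = det([2 -3 2; 4 4 -3; -4 1 4]) = 90
det = (-1)·(3)·(-30) + (+1)·(1)·(-120) + (-1)·(4)·(90) = -390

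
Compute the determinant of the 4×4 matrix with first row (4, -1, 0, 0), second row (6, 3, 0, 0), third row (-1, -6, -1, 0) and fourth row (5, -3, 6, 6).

-108

The matrix is block lower-triangular with a 2×2 block and a 2×2 block on the diagonal, so its determinant equals the product of the determinants of the diagonal blocks.
det of the 2×2 block = 18
det of the 2×2 block = -6
det = (18)·(-6) = -108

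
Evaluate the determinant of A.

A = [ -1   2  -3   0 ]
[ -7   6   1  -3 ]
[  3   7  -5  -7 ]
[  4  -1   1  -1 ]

153

Expand along row 1 (it has 1 zero):
  + (-1) · M_11   where M_11 = det([6 1 -3; 7 -5 -7; -1 1 -1]) = 80
  − (2) · M_12   where M_12 = det([-7 1 -3; 3 -5 -7; 4 1 -1]) = -178
  + (-3) · M_13   where M_13 = det([-7 6 -3; 3 7 -7; 4 -1 -1]) = 41
det = (+1)·(-1)·(80) + (-1)·(2)·(-178) + (+1)·(-3)·(41) = 153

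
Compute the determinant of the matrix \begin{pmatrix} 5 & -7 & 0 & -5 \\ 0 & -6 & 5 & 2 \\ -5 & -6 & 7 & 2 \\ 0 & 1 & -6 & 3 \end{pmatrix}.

Expand along column 1 (it has 2 zeros):
  + (5) · M_11   where M_11 = det([-6 5 2; -6 7 2; 1 -6 3]) = -40
  + (-5) · M_31   where M_31 = det([-7 0 -5; -6 5 2; 1 -6 3]) = -344
det = (+1)·(5)·(-40) + (+1)·(-5)·(-344) = 1520

The determinant is 1520.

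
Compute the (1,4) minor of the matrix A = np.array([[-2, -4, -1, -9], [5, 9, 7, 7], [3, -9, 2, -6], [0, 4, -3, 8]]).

Delete row 1 and column 4; the remaining 3×3 submatrix is [5 9 7; 3 -9 2; 0 4 -3].
Its determinant is 260.

The minor is 260.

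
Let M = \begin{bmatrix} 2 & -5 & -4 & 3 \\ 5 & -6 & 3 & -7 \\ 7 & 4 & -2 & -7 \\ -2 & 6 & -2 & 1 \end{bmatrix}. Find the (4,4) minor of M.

Delete row 4 and column 4; the remaining 3×3 submatrix is [2 -5 -4; 5 -6 3; 7 4 -2].
Its determinant is -403.

-403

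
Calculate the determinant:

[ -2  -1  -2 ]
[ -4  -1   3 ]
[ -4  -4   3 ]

Expand along row 1:
  + (-2) · |-1 3; -4 3| = (-2)·(-3 − (-12)) = -18
  − (-1) · |-4 3; -4 3| = −(-1)·(-12 − (-12)) = 0
  + (-2) · |-4 -1; -4 -4| = (-2)·(16 − 4) = -24
Sum: (-18) + (0) + (-24) = -42

-42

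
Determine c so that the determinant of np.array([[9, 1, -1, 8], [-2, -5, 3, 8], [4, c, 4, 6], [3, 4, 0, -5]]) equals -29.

c = -1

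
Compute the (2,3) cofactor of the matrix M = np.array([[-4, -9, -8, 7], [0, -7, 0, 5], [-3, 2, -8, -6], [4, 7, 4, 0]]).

Delete row 2 and column 3; the remaining 3×3 submatrix is [-4 -9 7; -3 2 -6; 4 7 0].
Its determinant is -155.
The cofactor carries sign (−1)^(2+3) = −1, so C_{2,3} = −(-155) = 155.

155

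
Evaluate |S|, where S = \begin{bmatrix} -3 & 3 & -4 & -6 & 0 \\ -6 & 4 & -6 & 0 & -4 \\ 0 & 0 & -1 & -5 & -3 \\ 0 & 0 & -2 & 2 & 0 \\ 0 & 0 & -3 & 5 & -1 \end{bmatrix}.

S is block upper-triangular with a 2×2 block and a 3×3 block on the diagonal, so its determinant equals the product of the determinants of the diagonal blocks.
det of the 2×2 block = 6
det of the 3×3 block = 24
det = (6)·(24) = 144

144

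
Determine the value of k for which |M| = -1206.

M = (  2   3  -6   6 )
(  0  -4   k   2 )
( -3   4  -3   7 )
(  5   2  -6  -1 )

k = -9

Expanding along the column containing k, det(M) is linear in k: det(M) = (96)·k + (-342).
Set (96)·k + (-342) = -1206  ⇒  (96)·k = -864  ⇒  k = -9.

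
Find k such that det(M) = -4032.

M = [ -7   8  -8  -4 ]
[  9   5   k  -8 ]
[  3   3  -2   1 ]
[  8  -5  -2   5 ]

k = -5

Expanding along the row containing k, det(M) is linear in k: det(M) = (40)·k + (-3832).
Set (40)·k + (-3832) = -4032  ⇒  (40)·k = -200  ⇒  k = -5.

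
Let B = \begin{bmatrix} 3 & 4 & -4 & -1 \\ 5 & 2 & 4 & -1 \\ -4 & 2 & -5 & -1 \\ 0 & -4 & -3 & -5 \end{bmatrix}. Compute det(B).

Expand along row 4 (it has 1 zero):
  + (-4) · M_42   where M_42 = det([3 -4 -1; 5 4 -1; -4 -5 -1]) = -54
  − (-3) · M_43   where M_43 = det([3 4 -1; 5 2 -1; -4 2 -1]) = 18
  + (-5) · M_44   where M_44 = det([3 4 -4; 5 2 4; -4 2 -5]) = -90
det = (+1)·(-4)·(-54) + (-1)·(-3)·(18) + (+1)·(-5)·(-90) = 720

The determinant is 720.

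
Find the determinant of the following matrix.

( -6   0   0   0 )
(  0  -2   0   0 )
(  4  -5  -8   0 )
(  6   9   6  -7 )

The matrix is lower triangular, so the determinant is the product of the diagonal entries:
det = (-6) · (-2) · (-8) · (-7) = 672

The determinant is 672.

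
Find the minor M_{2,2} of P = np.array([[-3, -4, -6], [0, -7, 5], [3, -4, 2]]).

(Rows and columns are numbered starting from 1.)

The minor is 12.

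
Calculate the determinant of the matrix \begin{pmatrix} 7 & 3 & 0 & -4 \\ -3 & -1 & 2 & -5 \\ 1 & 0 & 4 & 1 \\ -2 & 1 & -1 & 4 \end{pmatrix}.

The determinant is 413.

Expand along row 1 (it has 1 zero):
  + (7) · M_11   where M_11 = det([-1 2 -5; 0 4 1; 1 -1 4]) = 5
  − (3) · M_12   where M_12 = det([-3 2 -5; 1 4 1; -2 -1 4]) = -98
  − (-4) · M_14   where M_14 = det([-3 -1 2; 1 0 4; -2 1 -1]) = 21
det = (+1)·(7)·(5) + (-1)·(3)·(-98) + (-1)·(-4)·(21) = 413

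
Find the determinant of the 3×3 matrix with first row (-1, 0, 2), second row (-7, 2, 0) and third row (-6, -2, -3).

58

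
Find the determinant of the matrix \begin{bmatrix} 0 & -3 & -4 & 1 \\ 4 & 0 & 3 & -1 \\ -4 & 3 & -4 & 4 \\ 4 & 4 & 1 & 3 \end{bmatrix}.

The determinant is 32.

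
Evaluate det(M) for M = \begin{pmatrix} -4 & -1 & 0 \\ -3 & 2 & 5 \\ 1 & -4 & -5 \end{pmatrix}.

Expand along row 1:
  + (-4) · |2 5; -4 -5| = (-4)·(-10 − (-20)) = -40
  − (-1) · |-3 5; 1 -5| = −(-1)·(15 − 5) = 10
Sum: (-40) + (10) = -30

-30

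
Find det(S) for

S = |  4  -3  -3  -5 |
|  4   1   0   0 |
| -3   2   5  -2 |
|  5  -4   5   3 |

1227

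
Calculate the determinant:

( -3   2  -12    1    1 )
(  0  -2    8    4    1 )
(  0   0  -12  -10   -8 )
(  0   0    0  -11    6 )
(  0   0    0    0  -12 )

-9504

The matrix is upper triangular, so the determinant is the product of the diagonal entries:
det = (-3) · (-2) · (-12) · (-11) · (-12) = -9504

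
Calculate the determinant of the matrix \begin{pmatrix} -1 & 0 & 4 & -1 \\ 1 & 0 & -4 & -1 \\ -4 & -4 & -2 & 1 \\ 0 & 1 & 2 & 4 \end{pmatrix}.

Expand along column 2 (it has 2 zeros):
  − (-4) · M_32   where M_32 = det([-1 4 -1; 1 -4 -1; 0 2 4]) = -4
  + (1) · M_42   where M_42 = det([-1 4 -1; 1 -4 -1; -4 -2 1]) = 36
det = (-1)·(-4)·(-4) + (+1)·(1)·(36) = 20

20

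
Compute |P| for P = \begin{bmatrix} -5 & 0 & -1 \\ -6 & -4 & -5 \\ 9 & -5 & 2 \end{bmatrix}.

Expand along row 1:
  + (-5) · |-4 -5; -5 2| = (-5)·(-8 − 25) = 165
  + (-1) · |-6 -4; 9 -5| = (-1)·(30 − (-36)) = -66
Sum: (165) + (-66) = 99

99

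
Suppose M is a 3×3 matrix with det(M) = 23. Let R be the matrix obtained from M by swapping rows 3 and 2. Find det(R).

-23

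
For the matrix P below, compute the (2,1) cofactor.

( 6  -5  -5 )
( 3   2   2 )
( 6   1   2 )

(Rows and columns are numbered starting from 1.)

Delete row 2 and column 1; the remaining 2×2 submatrix is [-5 -5; 1 2].
Its determinant is (-5)·2 − (-5)·1 = -5.
The cofactor carries sign (−1)^(2+1) = −1, so C_{2,1} = −(-5) = 5.

The cofactor is 5.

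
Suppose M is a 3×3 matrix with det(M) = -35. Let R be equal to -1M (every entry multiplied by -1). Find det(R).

35

For a 3×3 matrix, det(-1M) = (-1)^3·det(M) = -1·det(M).
det(R) = (-1)·(-35) = 35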